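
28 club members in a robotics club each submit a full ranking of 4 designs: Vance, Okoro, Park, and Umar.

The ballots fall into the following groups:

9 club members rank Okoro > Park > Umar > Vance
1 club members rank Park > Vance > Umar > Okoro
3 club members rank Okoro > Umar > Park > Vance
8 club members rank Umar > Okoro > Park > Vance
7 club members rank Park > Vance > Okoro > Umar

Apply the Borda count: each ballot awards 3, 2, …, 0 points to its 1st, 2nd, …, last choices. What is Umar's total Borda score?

Borda scores:
  Vance: 9·0 + 2 + 3·0 + 8·0 + 7·2 = 16
  Okoro: 9·3 + 0 + 3·3 + 8·2 + 7·1 = 59
  Park: 9·2 + 3 + 3·1 + 8·1 + 7·3 = 53
  Umar: 9·1 + 1 + 3·2 + 8·3 + 7·0 = 40

40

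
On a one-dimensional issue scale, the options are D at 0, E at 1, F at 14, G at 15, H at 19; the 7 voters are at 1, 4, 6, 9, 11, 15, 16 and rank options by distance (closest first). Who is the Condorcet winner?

F

With single-peaked preferences on a line, the Condorcet winner is the candidate closest to the median voter.
The median voter (position 9) is closest to F at 14.
Check: F vs D — voters closer to F: 4 of 7.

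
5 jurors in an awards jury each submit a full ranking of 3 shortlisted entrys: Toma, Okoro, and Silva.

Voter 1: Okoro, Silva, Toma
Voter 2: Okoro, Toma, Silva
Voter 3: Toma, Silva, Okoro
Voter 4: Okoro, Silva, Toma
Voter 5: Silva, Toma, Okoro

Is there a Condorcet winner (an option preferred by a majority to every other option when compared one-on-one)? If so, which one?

Head-to-head results (5 voters total):
Toma vs Okoro: Okoro wins 3–2.
Toma vs Silva: Silva wins 3–2.
Okoro vs Silva: Okoro wins 3–2.
Okoro beats each rival — Toma (3–2), Silva (3–2) — so Okoro is the Condorcet winner.

Okoro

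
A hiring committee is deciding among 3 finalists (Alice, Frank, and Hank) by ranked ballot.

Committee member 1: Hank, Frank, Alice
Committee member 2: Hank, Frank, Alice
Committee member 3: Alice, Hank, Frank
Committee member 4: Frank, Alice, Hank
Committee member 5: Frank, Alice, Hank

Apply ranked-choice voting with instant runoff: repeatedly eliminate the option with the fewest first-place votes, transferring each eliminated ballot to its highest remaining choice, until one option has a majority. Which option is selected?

Round 1: Frank 2, Hank 2, Alice 1. Alice has the fewest and is eliminated.
Round 2: Hank 3, Frank 2. Hank has a majority.

Hank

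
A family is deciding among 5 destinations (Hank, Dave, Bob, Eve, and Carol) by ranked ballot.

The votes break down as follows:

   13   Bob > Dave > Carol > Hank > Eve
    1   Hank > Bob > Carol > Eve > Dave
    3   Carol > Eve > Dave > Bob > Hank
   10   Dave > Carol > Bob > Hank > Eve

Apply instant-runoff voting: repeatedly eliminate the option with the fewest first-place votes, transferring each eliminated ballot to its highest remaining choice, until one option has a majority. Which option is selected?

Round 1: Bob 13, Dave 10, Carol 3, Hank 1, Eve 0. Eve has the fewest and is eliminated.
Round 2: Bob 13, Dave 10, Carol 3, Hank 1. Hank has the fewest and is eliminated.
Round 3: Bob 14, Dave 10, Carol 3. Bob has a majority.

Bob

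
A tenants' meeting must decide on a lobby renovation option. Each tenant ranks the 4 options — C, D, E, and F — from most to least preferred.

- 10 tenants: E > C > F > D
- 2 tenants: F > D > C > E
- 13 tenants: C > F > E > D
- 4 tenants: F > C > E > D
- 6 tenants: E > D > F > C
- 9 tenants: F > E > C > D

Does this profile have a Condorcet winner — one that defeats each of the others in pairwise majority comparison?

Head-to-head results (44 voters total):
C vs D: C wins 36–8.
C vs E: E wins 25–19.
C vs F: C wins 23–21.
D vs E: E wins 42–2.
D vs F: F wins 38–6.
E vs F: F wins 28–16.
No candidate beats all others: C beats F beats E beats C, a majority cycle.

No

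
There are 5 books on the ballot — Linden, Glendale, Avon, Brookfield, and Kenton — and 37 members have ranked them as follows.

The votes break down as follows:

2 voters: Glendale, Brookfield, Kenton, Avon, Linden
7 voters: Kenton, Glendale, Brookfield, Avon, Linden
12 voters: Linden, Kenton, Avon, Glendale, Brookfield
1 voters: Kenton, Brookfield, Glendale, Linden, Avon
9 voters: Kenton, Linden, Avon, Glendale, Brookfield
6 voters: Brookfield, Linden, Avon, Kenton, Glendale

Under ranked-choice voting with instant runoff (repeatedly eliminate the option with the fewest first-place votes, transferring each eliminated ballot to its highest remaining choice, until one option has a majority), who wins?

Kenton

Round 1: Kenton 17, Linden 12, Brookfield 6, Glendale 2, Avon 0. Avon has the fewest and is eliminated.
Round 2: Kenton 17, Linden 12, Brookfield 6, Glendale 2. Glendale has the fewest and is eliminated.
Round 3: Kenton 17, Linden 12, Brookfield 8. Brookfield has the fewest and is eliminated.
Round 4: Kenton 19, Linden 18. Kenton has a majority.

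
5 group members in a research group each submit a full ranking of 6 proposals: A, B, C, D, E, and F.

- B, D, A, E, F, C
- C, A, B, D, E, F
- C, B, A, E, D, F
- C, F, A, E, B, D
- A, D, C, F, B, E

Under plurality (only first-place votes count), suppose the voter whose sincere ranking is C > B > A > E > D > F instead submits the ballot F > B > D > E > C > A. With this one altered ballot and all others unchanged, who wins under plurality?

First-place totals with the altered ballot: A 1, B 1, C 2, D 0, E 0, F 1.
The winner is unchanged: still C.

C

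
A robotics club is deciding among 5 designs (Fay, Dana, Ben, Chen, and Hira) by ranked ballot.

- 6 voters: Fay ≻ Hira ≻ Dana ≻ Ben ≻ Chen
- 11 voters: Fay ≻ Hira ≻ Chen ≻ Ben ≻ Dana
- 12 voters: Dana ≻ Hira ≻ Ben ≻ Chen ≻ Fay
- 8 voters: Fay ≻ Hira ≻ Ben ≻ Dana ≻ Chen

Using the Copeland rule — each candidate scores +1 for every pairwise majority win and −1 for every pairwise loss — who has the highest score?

Fay

Pairwise results:
  Fay vs Dana: Fay wins 25–12.
  Fay vs Ben: Fay wins 25–12.
  Fay vs Chen: Fay wins 25–12.
  Fay vs Hira: Fay wins 25–12.
  Dana vs Ben: Ben wins 19–18.
  Dana vs Chen: Dana wins 26–11.
  Dana vs Hira: Hira wins 25–12.
  Ben vs Chen: Ben wins 26–11.
  Ben vs Hira: Hira wins 37–0.
  Chen vs Hira: Hira wins 37–0.
Copeland scores (wins − losses):
  Fay: 4 − 0 = 4
  Dana: 1 − 3 = -2
  Ben: 2 − 2 = 0
  Chen: 0 − 4 = -4
  Hira: 3 − 1 = 2
Fay has the best Copeland score.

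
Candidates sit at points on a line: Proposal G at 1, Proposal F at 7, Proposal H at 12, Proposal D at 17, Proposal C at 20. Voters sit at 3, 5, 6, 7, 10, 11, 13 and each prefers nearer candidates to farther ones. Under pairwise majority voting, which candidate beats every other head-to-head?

Proposal F

With single-peaked preferences on a line, the Condorcet winner is the candidate closest to the median voter.
The median voter (position 7) is closest to Proposal F at 7.
Check: Proposal F vs Proposal H — voters closer to Proposal F: 4 of 7.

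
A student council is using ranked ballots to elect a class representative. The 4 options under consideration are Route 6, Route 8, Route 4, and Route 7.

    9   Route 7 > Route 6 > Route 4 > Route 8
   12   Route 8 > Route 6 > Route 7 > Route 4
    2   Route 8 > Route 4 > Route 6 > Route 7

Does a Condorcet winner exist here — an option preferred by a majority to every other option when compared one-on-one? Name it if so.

Route 8

Head-to-head results (23 voters total):
Route 6 vs Route 8: Route 8 wins 14–9.
Route 6 vs Route 4: Route 6 wins 21–2.
Route 6 vs Route 7: Route 6 wins 14–9.
Route 8 vs Route 4: Route 8 wins 14–9.
Route 8 vs Route 7: Route 8 wins 14–9.
Route 4 vs Route 7: Route 7 wins 21–2.
Route 8 beats each rival — Route 6 (14–9), Route 4 (14–9), Route 7 (14–9) — so Route 8 is the Condorcet winner.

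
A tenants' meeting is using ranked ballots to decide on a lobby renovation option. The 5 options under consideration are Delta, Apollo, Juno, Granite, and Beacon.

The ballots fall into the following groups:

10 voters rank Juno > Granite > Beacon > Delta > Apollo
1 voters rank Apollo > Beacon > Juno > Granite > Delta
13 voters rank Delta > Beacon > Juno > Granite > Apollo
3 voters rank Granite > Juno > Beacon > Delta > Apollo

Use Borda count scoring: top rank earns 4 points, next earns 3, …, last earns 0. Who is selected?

Juno

Borda scores:
  Delta: 10·1 + 0 + 13·4 + 3·1 = 65
  Apollo: 10·0 + 4 + 13·0 + 3·0 = 4
  Juno: 10·4 + 2 + 13·2 + 3·3 = 77
  Granite: 10·3 + 1 + 13·1 + 3·4 = 56
  Beacon: 10·2 + 3 + 13·3 + 3·2 = 68
Juno has the highest total.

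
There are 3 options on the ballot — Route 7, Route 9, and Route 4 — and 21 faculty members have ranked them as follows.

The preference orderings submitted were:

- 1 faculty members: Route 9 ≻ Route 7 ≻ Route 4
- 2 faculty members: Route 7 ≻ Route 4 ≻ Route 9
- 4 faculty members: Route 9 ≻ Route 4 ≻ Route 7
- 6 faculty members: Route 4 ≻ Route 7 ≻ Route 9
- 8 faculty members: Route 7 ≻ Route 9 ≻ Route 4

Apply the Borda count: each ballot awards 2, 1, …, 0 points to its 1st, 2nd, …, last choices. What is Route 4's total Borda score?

18

Borda scores:
  Route 7: 1 + 2·2 + 4·0 + 6·1 + 8·2 = 27
  Route 9: 2 + 2·0 + 4·2 + 6·0 + 8·1 = 18
  Route 4: 0 + 2·1 + 4·1 + 6·2 + 8·0 = 18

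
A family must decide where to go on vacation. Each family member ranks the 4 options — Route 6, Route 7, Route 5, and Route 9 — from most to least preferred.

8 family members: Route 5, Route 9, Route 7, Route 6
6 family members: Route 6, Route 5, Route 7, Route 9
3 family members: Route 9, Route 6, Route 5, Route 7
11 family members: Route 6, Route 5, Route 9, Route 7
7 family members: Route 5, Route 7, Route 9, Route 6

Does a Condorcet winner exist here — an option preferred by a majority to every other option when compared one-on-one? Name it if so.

None — there is no Condorcet winner

Head-to-head results (35 voters total):
Route 6 vs Route 7: Route 6 wins 20–15.
Route 6 vs Route 5: Route 6 wins 20–15.
Route 6 vs Route 9: Route 9 wins 18–17.
Route 7 vs Route 5: Route 5 wins 35–0.
Route 7 vs Route 9: Route 9 wins 22–13.
Route 5 vs Route 9: Route 5 wins 32–3.
No candidate beats all others: Route 6 beats Route 5 beats Route 9 beats Route 6, a majority cycle.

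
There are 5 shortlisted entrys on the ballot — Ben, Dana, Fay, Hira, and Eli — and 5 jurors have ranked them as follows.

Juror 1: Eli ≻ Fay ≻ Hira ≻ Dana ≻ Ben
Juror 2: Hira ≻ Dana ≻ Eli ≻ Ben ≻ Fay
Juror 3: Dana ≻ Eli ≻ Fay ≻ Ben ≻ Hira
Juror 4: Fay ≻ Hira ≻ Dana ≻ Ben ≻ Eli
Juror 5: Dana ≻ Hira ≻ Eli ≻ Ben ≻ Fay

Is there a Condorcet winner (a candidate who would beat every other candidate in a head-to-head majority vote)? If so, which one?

Head-to-head results (5 voters total):
Ben vs Dana: Dana wins 5–0.
Ben vs Fay: Fay wins 3–2.
Ben vs Hira: Hira wins 4–1.
Ben vs Eli: Eli wins 4–1.
Dana vs Fay: Dana wins 3–2.
Dana vs Hira: Hira wins 3–2.
Dana vs Eli: Dana wins 4–1.
Fay vs Hira: Fay wins 3–2.
Fay vs Eli: Eli wins 4–1.
Hira vs Eli: Hira wins 3–2.
No candidate beats all others: Dana beats Fay beats Hira beats Dana, a majority cycle.

There is no Condorcet winner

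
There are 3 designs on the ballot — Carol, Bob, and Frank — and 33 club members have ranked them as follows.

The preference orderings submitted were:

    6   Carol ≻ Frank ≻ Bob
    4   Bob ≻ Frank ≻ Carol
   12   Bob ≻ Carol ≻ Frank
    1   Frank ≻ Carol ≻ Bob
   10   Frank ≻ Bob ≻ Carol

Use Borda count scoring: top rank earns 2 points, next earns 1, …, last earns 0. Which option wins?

Bob

Borda scores:
  Carol: 6·2 + 4·0 + 12·1 + 1 + 10·0 = 25
  Bob: 6·0 + 4·2 + 12·2 + 0 + 10·1 = 42
  Frank: 6·1 + 4·1 + 12·0 + 2 + 10·2 = 32
Bob has the highest total.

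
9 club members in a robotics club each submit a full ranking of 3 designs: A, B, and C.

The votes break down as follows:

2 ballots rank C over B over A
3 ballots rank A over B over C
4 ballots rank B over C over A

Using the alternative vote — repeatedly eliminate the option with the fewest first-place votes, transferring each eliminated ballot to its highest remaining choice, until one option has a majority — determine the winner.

B

Round 1: B 4, A 3, C 2. C has the fewest and is eliminated.
Round 2: B 6, A 3. B has a majority.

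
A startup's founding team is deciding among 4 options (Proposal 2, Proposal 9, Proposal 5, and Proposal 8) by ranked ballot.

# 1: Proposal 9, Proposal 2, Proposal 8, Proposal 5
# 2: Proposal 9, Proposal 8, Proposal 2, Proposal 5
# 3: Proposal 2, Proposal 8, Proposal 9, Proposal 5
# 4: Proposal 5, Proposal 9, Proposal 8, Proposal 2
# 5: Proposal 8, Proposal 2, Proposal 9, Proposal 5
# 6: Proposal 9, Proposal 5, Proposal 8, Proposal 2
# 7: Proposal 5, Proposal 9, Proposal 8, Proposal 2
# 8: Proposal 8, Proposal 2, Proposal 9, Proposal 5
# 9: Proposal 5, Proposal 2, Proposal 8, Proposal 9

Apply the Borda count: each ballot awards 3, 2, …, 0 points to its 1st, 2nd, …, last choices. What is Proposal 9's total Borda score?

16

Borda scores:
  Proposal 2: 2 + 1 + 3 + 0 + 2 + 0 + 0 + 2 + 2 = 12
  Proposal 9: 3 + 3 + 1 + 2 + 1 + 3 + 2 + 1 + 0 = 16
  Proposal 5: 0 + 0 + 0 + 3 + 0 + 2 + 3 + 0 + 3 = 11
  Proposal 8: 1 + 2 + 2 + 1 + 3 + 1 + 1 + 3 + 1 = 15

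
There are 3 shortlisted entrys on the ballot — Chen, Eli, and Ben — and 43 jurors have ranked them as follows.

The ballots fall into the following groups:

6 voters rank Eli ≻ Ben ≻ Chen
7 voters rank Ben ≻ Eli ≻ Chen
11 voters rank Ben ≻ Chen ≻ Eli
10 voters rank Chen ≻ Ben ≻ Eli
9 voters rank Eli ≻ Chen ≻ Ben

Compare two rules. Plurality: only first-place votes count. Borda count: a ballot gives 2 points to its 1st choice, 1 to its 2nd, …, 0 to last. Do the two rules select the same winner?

Plurality first-place counts: Chen 10, Eli 15, Ben 18 → Ben.
Borda totals: Chen 40, Eli 37, Ben 52 → Ben.
The two rules agree on Ben.

Yes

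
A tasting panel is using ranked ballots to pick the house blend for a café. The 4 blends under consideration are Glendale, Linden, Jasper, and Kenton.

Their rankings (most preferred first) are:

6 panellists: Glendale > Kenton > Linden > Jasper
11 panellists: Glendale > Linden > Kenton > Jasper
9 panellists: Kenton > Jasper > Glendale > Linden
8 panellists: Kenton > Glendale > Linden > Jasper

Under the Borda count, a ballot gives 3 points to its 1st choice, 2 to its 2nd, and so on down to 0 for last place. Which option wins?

Borda scores:
  Glendale: 6·3 + 11·3 + 9·1 + 8·2 = 76
  Linden: 6·1 + 11·2 + 9·0 + 8·1 = 36
  Jasper: 6·0 + 11·0 + 9·2 + 8·0 = 18
  Kenton: 6·2 + 11·1 + 9·3 + 8·3 = 74
Glendale has the highest total.

Glendale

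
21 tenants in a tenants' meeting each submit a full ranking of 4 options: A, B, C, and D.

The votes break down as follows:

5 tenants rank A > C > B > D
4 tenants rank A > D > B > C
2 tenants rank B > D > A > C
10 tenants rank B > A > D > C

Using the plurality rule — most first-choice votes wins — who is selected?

B

First-place vote totals:
  A: 9
  B: 12
  C: 0
  D: 0
B has the most first-place votes.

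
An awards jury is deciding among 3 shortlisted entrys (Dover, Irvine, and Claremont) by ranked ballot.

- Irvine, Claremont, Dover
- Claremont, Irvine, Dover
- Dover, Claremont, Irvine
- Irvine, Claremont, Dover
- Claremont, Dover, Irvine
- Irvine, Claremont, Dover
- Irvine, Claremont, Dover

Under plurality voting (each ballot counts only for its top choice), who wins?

Irvine

First-place vote totals:
  Dover: 1
  Irvine: 4
  Claremont: 2
Irvine has the most first-place votes.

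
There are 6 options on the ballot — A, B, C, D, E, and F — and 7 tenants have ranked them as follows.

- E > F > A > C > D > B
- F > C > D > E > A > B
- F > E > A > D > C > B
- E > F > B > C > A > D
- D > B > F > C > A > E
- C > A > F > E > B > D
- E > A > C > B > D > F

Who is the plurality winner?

E

First-place vote totals:
  A: 0
  B: 0
  C: 1
  D: 1
  E: 3
  F: 2
E has the most first-place votes.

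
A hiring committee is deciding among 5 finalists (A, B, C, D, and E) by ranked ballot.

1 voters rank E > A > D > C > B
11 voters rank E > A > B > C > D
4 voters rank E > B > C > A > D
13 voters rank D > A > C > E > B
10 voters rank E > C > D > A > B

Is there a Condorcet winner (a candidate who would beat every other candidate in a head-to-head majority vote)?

Head-to-head results (39 voters total):
A vs B: A wins 35–4.
A vs C: A wins 25–14.
A vs D: D wins 23–16.
A vs E: E wins 26–13.
B vs C: C wins 24–15.
B vs D: D wins 24–15.
B vs E: E wins 39–0.
C vs D: C wins 25–14.
C vs E: E wins 26–13.
D vs E: E wins 26–13.
E beats each rival — A (26–13), B (39–0), C (26–13), D (26–13) — so E is the Condorcet winner.

Yes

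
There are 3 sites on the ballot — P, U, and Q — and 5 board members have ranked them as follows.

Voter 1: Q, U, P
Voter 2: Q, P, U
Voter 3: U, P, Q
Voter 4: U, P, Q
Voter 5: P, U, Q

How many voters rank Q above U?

2

Ballots ranking Q above U: 2.
Ballots ranking U above Q: 3.
So 2 of 5 voters prefer Q to U.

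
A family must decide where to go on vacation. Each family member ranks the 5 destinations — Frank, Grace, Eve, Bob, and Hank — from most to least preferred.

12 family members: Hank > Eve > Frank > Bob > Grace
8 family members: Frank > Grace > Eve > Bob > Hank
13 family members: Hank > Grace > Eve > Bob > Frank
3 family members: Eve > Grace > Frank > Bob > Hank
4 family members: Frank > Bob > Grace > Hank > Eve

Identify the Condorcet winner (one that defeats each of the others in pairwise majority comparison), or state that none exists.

Hank

Head-to-head results (40 voters total):
Frank vs Grace: Frank wins 24–16.
Frank vs Eve: Eve wins 28–12.
Frank vs Bob: Frank wins 27–13.
Frank vs Hank: Hank wins 25–15.
Grace vs Eve: Grace wins 25–15.
Grace vs Bob: Grace wins 24–16.
Grace vs Hank: Hank wins 25–15.
Eve vs Bob: Eve wins 36–4.
Eve vs Hank: Hank wins 29–11.
Bob vs Hank: Hank wins 25–15.
Hank beats each rival — Frank (25–15), Grace (25–15), Eve (29–11), Bob (25–15) — so Hank is the Condorcet winner.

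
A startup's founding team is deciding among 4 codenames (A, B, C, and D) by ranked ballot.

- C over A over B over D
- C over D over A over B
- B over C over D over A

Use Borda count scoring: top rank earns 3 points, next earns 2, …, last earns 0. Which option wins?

Borda scores:
  A: 2 + 1 + 0 = 3
  B: 1 + 0 + 3 = 4
  C: 3 + 3 + 2 = 8
  D: 0 + 2 + 1 = 3
C has the highest total.

C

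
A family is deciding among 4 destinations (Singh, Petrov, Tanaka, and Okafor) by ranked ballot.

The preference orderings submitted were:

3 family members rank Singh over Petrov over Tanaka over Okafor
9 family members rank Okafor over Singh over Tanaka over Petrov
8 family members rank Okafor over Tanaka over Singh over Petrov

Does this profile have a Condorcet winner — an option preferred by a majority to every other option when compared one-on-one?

Head-to-head results (20 voters total):
Singh vs Petrov: Singh wins 20–0.
Singh vs Tanaka: Singh wins 12–8.
Singh vs Okafor: Okafor wins 17–3.
Petrov vs Tanaka: Tanaka wins 17–3.
Petrov vs Okafor: Okafor wins 17–3.
Tanaka vs Okafor: Okafor wins 17–3.
Okafor beats each rival — Singh (17–3), Petrov (17–3), Tanaka (17–3) — so Okafor is the Condorcet winner.

Yes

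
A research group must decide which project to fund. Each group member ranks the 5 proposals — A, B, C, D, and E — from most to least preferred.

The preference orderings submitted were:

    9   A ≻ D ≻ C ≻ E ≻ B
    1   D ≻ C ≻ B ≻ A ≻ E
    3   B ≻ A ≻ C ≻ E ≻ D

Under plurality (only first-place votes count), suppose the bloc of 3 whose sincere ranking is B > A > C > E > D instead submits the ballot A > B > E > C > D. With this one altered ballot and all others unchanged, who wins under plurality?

A

First-place totals with the altered ballot: A 12, B 0, C 0, D 1, E 0.
The winner is unchanged: still A.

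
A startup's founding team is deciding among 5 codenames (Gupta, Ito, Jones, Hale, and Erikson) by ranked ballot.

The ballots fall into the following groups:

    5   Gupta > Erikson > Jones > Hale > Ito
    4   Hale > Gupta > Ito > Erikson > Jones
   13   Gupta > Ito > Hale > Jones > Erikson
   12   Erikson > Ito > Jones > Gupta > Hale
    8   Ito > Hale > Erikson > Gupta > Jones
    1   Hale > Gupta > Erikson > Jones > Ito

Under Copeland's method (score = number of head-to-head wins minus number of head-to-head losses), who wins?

Pairwise results:
  Gupta vs Ito: Gupta wins 23–20.
  Gupta vs Jones: Gupta wins 31–12.
  Gupta vs Hale: Gupta wins 30–13.
  Gupta vs Erikson: Gupta wins 23–20.
  Ito vs Jones: Ito wins 37–6.
  Ito vs Hale: Ito wins 33–10.
  Ito vs Erikson: Ito wins 25–18.
  Jones vs Hale: Hale wins 26–17.
  Jones vs Erikson: Erikson wins 30–13.
  Hale vs Erikson: Hale wins 26–17.
Copeland scores (wins − losses):
  Gupta: 4 − 0 = 4
  Ito: 3 − 1 = 2
  Jones: 0 − 4 = -4
  Hale: 2 − 2 = 0
  Erikson: 1 − 3 = -2
Gupta has the best Copeland score.

Gupta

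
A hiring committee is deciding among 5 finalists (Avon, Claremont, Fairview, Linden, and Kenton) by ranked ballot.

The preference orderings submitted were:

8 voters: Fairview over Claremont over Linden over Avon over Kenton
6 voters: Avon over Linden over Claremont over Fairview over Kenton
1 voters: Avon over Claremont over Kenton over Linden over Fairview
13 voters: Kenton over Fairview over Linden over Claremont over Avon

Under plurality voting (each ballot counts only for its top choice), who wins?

Kenton

First-place vote totals:
  Avon: 7
  Claremont: 0
  Fairview: 8
  Linden: 0
  Kenton: 13
Kenton has the most first-place votes.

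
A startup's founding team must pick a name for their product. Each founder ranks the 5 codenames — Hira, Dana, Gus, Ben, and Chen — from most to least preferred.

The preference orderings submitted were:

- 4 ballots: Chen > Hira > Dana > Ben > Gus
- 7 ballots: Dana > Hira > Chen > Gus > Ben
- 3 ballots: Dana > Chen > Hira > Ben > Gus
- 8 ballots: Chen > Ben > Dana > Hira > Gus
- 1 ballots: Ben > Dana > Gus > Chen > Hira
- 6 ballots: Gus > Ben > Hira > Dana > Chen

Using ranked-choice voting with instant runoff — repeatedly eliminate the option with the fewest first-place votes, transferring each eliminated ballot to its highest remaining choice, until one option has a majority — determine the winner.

Round 1: Chen 12, Dana 10, Gus 6, Ben 1, Hira 0. Hira has the fewest and is eliminated.
Round 2: Chen 12, Dana 10, Gus 6, Ben 1. Ben has the fewest and is eliminated.
Round 3: Chen 12, Dana 11, Gus 6. Gus has the fewest and is eliminated.
Round 4: Dana 17, Chen 12. Dana has a majority.

Dana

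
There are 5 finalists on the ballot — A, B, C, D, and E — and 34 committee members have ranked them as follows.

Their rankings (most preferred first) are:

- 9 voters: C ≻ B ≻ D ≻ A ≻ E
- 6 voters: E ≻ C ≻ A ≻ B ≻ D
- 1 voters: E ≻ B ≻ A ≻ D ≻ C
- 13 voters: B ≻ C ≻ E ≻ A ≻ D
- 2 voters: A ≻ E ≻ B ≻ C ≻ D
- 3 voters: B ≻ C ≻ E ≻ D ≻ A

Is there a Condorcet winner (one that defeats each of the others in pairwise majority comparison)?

Yes

Head-to-head results (34 voters total):
A vs B: B wins 26–8.
A vs C: C wins 31–3.
A vs D: A wins 22–12.
A vs E: E wins 23–11.
B vs C: B wins 19–15.
B vs D: B wins 34–0.
B vs E: B wins 25–9.
C vs D: C wins 33–1.
C vs E: C wins 25–9.
D vs E: E wins 25–9.
B beats each rival — A (26–8), C (19–15), D (34–0), E (25–9) — so B is the Condorcet winner.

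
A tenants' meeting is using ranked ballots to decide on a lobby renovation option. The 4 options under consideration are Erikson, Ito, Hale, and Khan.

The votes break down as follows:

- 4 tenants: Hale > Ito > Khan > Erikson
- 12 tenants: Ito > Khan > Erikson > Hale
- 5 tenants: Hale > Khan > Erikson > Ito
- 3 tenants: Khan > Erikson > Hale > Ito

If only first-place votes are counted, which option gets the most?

Ito

First-place vote totals:
  Erikson: 0
  Ito: 12
  Hale: 9
  Khan: 3
Ito has the most first-place votes.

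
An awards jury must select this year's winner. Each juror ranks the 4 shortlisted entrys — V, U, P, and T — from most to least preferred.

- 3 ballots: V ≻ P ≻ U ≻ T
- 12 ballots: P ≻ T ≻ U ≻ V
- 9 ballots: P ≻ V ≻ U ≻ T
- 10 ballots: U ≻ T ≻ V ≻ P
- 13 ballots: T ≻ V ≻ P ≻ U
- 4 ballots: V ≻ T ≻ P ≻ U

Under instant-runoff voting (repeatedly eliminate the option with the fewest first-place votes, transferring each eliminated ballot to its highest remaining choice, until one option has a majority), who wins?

Round 1: P 21, T 13, U 10, V 7. V has the fewest and is eliminated.
Round 2: P 24, T 17, U 10. U has the fewest and is eliminated.
Round 3: T 27, P 24. T has a majority.

T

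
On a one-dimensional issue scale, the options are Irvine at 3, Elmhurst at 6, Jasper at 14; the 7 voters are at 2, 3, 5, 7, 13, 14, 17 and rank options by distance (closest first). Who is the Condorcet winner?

With single-peaked preferences on a line, the Condorcet winner is the candidate closest to the median voter.
The median voter (position 7) is closest to Elmhurst at 6.
Check: Elmhurst vs Jasper — voters closer to Elmhurst: 4 of 7.

Elmhurst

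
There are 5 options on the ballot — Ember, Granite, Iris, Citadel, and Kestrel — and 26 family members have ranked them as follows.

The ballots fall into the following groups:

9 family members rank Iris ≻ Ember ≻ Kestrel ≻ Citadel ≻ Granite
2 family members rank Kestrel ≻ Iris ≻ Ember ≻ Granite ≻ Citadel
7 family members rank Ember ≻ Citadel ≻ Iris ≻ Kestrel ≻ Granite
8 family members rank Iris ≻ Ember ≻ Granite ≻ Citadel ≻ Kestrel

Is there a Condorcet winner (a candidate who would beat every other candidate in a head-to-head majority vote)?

Head-to-head results (26 voters total):
Ember vs Granite: Ember wins 26–0.
Ember vs Iris: Iris wins 19–7.
Ember vs Citadel: Ember wins 26–0.
Ember vs Kestrel: Ember wins 24–2.
Granite vs Iris: Iris wins 26–0.
Granite vs Citadel: Citadel wins 16–10.
Granite vs Kestrel: Kestrel wins 18–8.
Iris vs Citadel: Iris wins 19–7.
Iris vs Kestrel: Iris wins 24–2.
Citadel vs Kestrel: Citadel wins 15–11.
Iris beats each rival — Ember (19–7), Granite (26–0), Citadel (19–7), Kestrel (24–2) — so Iris is the Condorcet winner.

Yes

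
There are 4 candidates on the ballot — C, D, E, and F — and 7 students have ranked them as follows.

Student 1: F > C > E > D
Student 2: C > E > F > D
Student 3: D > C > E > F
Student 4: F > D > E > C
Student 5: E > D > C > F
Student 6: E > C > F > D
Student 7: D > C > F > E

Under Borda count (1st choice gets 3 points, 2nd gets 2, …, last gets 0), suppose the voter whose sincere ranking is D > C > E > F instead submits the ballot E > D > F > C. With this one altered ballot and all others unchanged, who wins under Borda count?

E

Borda totals with the altered ballot: C 10, D 9, E 13, F 10.
The switch changes the winner from C to E.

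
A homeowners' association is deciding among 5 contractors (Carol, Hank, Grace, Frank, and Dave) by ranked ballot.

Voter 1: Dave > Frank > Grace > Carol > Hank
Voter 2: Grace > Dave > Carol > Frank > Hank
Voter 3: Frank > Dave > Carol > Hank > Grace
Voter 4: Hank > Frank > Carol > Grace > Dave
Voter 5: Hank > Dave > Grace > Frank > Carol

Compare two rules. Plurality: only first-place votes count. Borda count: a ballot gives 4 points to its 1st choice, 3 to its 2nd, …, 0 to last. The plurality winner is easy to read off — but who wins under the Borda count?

Dave

Plurality first-place counts: Carol 0, Hank 2, Grace 1, Frank 1, Dave 1 → Hank.
Borda totals: Carol 7, Hank 9, Grace 9, Frank 12, Dave 13 → Dave.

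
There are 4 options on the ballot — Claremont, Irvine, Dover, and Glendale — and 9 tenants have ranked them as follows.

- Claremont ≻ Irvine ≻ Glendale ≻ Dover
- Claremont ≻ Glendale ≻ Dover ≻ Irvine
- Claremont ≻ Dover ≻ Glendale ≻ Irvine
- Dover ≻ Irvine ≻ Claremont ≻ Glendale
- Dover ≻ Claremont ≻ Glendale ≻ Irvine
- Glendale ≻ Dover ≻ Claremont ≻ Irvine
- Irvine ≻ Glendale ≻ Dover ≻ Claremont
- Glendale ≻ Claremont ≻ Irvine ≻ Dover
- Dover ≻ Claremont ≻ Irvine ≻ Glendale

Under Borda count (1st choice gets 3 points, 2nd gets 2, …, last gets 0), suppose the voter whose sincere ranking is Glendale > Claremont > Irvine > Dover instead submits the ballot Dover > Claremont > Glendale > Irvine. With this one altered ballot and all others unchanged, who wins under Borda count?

Dover

Borda totals with the altered ballot: Claremont 17, Irvine 8, Dover 18, Glendale 11.
The switch changes the winner from Claremont to Dover.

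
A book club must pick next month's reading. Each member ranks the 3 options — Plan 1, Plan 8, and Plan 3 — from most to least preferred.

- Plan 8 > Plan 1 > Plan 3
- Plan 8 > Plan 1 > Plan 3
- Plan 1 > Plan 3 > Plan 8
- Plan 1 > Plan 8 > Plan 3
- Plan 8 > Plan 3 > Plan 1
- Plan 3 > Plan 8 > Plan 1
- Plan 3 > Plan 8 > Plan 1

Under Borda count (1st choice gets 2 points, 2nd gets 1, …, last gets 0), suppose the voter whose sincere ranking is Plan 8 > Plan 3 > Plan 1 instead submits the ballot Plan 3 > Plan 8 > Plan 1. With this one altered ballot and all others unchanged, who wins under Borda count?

Borda totals with the altered ballot: Plan 1 6, Plan 8 8, Plan 3 7.
The winner is unchanged: still Plan 8.

Plan 8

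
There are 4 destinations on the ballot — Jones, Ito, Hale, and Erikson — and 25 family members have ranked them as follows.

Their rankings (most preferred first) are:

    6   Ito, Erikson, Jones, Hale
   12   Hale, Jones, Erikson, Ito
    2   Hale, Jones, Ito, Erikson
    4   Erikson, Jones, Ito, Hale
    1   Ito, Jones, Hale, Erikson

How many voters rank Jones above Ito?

18

Ballots ranking Jones above Ito: 12+2+4 = 18.
Ballots ranking Ito above Jones: 6+1 = 7.
So 18 of 25 voters prefer Jones to Ito.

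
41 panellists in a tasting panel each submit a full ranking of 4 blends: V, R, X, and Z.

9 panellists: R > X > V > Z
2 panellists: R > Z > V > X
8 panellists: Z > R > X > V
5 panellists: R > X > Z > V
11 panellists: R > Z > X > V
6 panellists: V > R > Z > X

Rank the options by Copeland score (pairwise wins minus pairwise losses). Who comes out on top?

Pairwise results:
  V vs R: R wins 35–6.
  V vs X: X wins 33–8.
  V vs Z: Z wins 26–15.
  R vs X: R wins 41–0.
  R vs Z: R wins 33–8.
  X vs Z: Z wins 27–14.
Copeland scores (wins − losses):
  V: 0 − 3 = -3
  R: 3 − 0 = 3
  X: 1 − 2 = -1
  Z: 2 − 1 = 1
R has the best Copeland score.

R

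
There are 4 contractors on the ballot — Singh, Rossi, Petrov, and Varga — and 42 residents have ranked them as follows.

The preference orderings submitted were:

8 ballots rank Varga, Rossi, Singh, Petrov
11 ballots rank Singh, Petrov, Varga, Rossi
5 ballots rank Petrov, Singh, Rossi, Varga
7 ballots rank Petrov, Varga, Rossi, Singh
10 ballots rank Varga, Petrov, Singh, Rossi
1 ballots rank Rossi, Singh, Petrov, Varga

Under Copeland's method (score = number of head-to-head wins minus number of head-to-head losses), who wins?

Petrov

Pairwise results:
  Singh vs Rossi: Singh wins 26–16.
  Singh vs Petrov: Petrov wins 22–20.
  Singh vs Varga: Varga wins 25–17.
  Rossi vs Petrov: Petrov wins 33–9.
  Rossi vs Varga: Varga wins 36–6.
  Petrov vs Varga: Petrov wins 24–18.
Copeland scores (wins − losses):
  Singh: 1 − 2 = -1
  Rossi: 0 − 3 = -3
  Petrov: 3 − 0 = 3
  Varga: 2 − 1 = 1
Petrov has the best Copeland score.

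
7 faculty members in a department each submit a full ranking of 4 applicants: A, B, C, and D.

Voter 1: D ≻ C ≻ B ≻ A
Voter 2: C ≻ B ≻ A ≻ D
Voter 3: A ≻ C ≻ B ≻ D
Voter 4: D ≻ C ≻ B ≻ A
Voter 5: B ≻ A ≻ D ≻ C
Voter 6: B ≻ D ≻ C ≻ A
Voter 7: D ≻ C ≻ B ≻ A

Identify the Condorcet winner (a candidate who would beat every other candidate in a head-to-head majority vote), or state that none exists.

None — there is no Condorcet winner

Head-to-head results (7 voters total):
A vs B: B wins 6–1.
A vs C: C wins 5–2.
A vs D: D wins 4–3.
B vs C: C wins 5–2.
B vs D: B wins 4–3.
C vs D: D wins 5–2.
No candidate beats all others: B beats D beats C beats B, a majority cycle.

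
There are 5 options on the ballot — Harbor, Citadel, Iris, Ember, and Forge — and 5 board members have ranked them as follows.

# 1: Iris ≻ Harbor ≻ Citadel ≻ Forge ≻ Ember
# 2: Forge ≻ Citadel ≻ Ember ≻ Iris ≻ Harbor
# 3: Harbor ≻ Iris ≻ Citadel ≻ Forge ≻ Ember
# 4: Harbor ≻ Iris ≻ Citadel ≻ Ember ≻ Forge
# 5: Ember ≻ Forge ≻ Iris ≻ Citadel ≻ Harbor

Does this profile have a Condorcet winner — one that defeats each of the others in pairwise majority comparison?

Head-to-head results (5 voters total):
Harbor vs Citadel: Harbor wins 3–2.
Harbor vs Iris: Iris wins 3–2.
Harbor vs Ember: Harbor wins 3–2.
Harbor vs Forge: Harbor wins 3–2.
Citadel vs Iris: Iris wins 4–1.
Citadel vs Ember: Citadel wins 4–1.
Citadel vs Forge: Citadel wins 3–2.
Iris vs Ember: Iris wins 3–2.
Iris vs Forge: Iris wins 3–2.
Ember vs Forge: Forge wins 3–2.
Iris beats each rival — Harbor (3–2), Citadel (4–1), Ember (3–2), Forge (3–2) — so Iris is the Condorcet winner.

Yes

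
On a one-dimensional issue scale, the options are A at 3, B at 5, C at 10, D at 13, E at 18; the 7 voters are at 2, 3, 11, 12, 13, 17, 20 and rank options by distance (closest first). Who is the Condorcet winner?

With single-peaked preferences on a line, the Condorcet winner is the candidate closest to the median voter.
The median voter (position 12) is closest to D at 13.
Check: D vs E — voters closer to D: 5 of 7.

D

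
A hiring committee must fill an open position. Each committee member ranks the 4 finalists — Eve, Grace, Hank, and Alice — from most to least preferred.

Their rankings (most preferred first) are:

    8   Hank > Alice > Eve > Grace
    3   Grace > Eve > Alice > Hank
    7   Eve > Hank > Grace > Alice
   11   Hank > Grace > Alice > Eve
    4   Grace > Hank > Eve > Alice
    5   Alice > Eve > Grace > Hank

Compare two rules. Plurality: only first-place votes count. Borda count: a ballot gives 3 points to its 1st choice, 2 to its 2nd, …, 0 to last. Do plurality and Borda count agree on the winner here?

Plurality first-place counts: Eve 7, Grace 7, Hank 19, Alice 5 → Hank.
Borda totals: Eve 49, Grace 55, Hank 79, Alice 45 → Hank.
The two rules agree on Hank.

Yes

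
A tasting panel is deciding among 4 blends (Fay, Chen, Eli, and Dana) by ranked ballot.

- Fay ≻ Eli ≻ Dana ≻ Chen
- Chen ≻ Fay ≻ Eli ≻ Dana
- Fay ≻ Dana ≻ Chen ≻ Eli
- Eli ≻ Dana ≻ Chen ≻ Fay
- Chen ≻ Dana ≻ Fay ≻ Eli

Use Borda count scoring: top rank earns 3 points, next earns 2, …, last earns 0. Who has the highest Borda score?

Borda scores:
  Fay: 3 + 2 + 3 + 0 + 1 = 9
  Chen: 0 + 3 + 1 + 1 + 3 = 8
  Eli: 2 + 1 + 0 + 3 + 0 = 6
  Dana: 1 + 0 + 2 + 2 + 2 = 7
Fay has the highest total.

Fay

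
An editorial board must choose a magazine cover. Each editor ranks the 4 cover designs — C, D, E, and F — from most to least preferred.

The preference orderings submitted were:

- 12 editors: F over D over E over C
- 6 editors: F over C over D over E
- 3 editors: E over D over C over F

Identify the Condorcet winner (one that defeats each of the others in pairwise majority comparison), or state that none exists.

F

Head-to-head results (21 voters total):
C vs D: D wins 15–6.
C vs E: E wins 15–6.
C vs F: F wins 18–3.
D vs E: D wins 18–3.
D vs F: F wins 18–3.
E vs F: F wins 18–3.
F beats each rival — C (18–3), D (18–3), E (18–3) — so F is the Condorcet winner.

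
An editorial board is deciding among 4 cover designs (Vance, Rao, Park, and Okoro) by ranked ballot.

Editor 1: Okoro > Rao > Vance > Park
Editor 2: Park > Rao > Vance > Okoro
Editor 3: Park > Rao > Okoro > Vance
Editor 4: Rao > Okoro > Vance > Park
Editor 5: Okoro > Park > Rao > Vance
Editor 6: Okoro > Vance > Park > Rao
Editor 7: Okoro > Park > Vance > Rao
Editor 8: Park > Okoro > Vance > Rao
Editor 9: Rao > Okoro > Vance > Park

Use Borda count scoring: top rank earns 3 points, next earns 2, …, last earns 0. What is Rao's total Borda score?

Borda scores:
  Vance: 1 + 1 + 0 + 1 + 0 + 2 + 1 + 1 + 1 = 8
  Rao: 2 + 2 + 2 + 3 + 1 + 0 + 0 + 0 + 3 = 13
  Park: 0 + 3 + 3 + 0 + 2 + 1 + 2 + 3 + 0 = 14
  Okoro: 3 + 0 + 1 + 2 + 3 + 3 + 3 + 2 + 2 = 19

13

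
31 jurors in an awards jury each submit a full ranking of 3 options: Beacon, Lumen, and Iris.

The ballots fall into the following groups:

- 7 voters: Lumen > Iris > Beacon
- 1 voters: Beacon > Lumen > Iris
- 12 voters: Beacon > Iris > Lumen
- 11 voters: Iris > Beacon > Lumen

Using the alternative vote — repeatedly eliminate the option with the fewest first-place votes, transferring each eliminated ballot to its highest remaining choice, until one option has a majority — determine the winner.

Iris

Round 1: Beacon 13, Iris 11, Lumen 7. Lumen has the fewest and is eliminated.
Round 2: Iris 18, Beacon 13. Iris has a majority.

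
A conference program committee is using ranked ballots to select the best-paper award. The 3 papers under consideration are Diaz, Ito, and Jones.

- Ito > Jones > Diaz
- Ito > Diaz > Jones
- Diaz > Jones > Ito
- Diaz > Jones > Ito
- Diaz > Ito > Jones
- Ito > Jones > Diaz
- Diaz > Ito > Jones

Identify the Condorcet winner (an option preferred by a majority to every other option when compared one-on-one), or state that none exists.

Head-to-head results (7 voters total):
Diaz vs Ito: Diaz wins 4–3.
Diaz vs Jones: Diaz wins 5–2.
Ito vs Jones: Ito wins 5–2.
Diaz beats each rival — Ito (4–3), Jones (5–2) — so Diaz is the Condorcet winner.

Diaz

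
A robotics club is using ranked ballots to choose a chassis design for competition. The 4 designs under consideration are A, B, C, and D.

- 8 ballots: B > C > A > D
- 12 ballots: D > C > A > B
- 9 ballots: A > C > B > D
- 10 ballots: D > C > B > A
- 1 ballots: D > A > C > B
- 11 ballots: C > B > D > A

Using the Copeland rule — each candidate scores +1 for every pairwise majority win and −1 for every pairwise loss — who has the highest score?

C

Pairwise results:
  A vs B: B wins 29–22.
  A vs C: C wins 41–10.
  A vs D: D wins 34–17.
  B vs C: C wins 43–8.
  B vs D: B wins 28–23.
  C vs D: C wins 28–23.
Copeland scores (wins − losses):
  A: 0 − 3 = -3
  B: 2 − 1 = 1
  C: 3 − 0 = 3
  D: 1 − 2 = -1
C has the best Copeland score.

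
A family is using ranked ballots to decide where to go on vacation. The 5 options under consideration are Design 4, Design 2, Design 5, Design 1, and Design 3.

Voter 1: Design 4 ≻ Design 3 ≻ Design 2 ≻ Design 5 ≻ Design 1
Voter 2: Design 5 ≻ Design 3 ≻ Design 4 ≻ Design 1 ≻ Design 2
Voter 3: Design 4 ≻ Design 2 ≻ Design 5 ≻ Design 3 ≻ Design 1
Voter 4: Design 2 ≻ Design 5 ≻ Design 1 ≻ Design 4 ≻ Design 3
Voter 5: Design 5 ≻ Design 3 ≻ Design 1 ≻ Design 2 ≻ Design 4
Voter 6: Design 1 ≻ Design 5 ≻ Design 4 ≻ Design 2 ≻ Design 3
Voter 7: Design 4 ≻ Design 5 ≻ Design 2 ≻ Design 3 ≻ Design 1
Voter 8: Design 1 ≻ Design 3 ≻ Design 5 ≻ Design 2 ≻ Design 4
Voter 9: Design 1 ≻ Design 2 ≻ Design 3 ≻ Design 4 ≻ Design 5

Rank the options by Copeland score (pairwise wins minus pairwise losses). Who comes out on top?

Design 5

Pairwise results:
  Design 4 vs Design 2: Design 4 wins 5–4.
  Design 4 vs Design 5: Design 5 wins 5–4.
  Design 4 vs Design 1: Design 1 wins 5–4.
  Design 4 vs Design 3: Design 4 wins 5–4.
  Design 2 vs Design 5: Design 5 wins 5–4.
  Design 2 vs Design 1: Design 1 wins 5–4.
  Design 2 vs Design 3: Design 2 wins 5–4.
  Design 5 vs Design 1: Design 5 wins 6–3.
  Design 5 vs Design 3: Design 5 wins 6–3.
  Design 1 vs Design 3: Design 3 wins 5–4.
Copeland scores (wins − losses):
  Design 4: 2 − 2 = 0
  Design 2: 1 − 3 = -2
  Design 5: 4 − 0 = 4
  Design 1: 2 − 2 = 0
  Design 3: 1 − 3 = -2
Design 5 has the best Copeland score.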